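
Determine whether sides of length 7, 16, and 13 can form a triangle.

For three segments to close into a triangle, no single side can be as long as the other two combined.
The longest side is 16, and 7 + 13 = 20 > 16.
A triangle can be formed.

Yes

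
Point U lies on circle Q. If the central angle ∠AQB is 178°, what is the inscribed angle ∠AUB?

An inscribed angle intercepts an arc from a point on the circle, while the central angle intercepts the same arc from the center.
The inscribed angle is always half the central angle: 178° / 2 = 89°.

89°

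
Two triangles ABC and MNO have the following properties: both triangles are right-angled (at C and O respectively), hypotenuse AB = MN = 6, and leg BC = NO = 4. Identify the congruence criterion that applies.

Consider the given information: both triangles are right-angled (at C and O respectively), hypotenuse AB = MN = 6, and leg BC = NO = 4
This is not SSS or ASA: SSS requires all three pairs of sides, but we don't have that. ASA requires two angles and the side between them.
The correct criterion is HL. The hypotenuse and one leg of two right triangles are equal (Hypotenuse-Leg).

HL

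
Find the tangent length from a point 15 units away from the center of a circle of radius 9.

Let T be the point of tangency. Then OT ⊥ XT (radius ⊥ tangent).
In right triangle OTX: OX² = OT² + XT²
15² = 9² + XT²
XT² = 144, XT = 12

12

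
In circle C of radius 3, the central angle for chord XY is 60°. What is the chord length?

Chord length = 2r sin(θ/2)
= 2 × 3 × sin(60°/2)
= 2 × 3 × sin(30°)
= 3

3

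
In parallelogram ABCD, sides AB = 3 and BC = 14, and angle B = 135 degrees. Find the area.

The area of a parallelogram equals the product of two adjacent sides times the sine of the included angle.
This is because the height equals 14 * sin(135°) = 7*sqrt(2).
Area = 3 * 7*sqrt(2) = 21*sqrt(2)

21*sqrt(2)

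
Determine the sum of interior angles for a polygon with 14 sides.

The sum of interior angles of an n-sided polygon is (n - 2) * 180.
For n = 14: (14 - 2) * 180 = 12 * 180 = 2160 degrees.

2160 degrees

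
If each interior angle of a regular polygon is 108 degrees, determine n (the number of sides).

The exterior angle is the supplement of the interior angle: 180 - 108 = 72 degrees.
Since the exterior angles of any convex polygon sum to 360 degrees, the number of sides is 360 / 72 = 5.

5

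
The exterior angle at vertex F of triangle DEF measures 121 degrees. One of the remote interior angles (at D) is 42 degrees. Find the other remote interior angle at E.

The exterior angle theorem states that an exterior angle equals the sum of the two non-adjacent interior angles.
So 121 = 42 + angle E, which gives angle E = 121 - 42 = 79 degrees.

79 degrees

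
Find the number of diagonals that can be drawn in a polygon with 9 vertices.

Total line segments between 9 vertices = C(9,2) = 36.
Subtract the 9 sides: 36 - 9 = 27 diagonals.

27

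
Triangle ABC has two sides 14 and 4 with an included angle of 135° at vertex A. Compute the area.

When two sides and the included angle are known, the area formula is (1/2)ab sin(C).
The height from one side to the opposite vertex is 4 sin(135°) = 2*sqrt(2).
Area = (1/2) * 14 * 2*sqrt(2) = 14*sqrt(2).

14*sqrt(2)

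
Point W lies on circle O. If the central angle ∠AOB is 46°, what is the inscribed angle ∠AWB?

By the inscribed angle theorem, the inscribed angle is half the central angle.
Inscribed angle = 46° / 2 = 23°

23°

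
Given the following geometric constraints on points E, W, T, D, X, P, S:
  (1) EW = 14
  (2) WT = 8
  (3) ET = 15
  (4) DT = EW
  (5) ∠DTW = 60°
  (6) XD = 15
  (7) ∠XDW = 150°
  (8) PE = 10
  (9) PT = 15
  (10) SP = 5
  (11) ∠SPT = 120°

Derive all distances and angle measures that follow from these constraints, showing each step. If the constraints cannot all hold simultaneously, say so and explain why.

The constraints are consistent.

From the given relations:
  DT = EW = 14

Step 1: From WT = 8, TD = 14, and ∠WTD = 60°, by the law of cosines:
  WD² = WT² + TD² - 2·WT·TD·cos(60°) = 64 + 196 - 112 = 148
  WD = 2·√37

Step 2: From TP = 15, PS = 5, and ∠TPS = 120°, by the law of cosines:
  TS² = TP² + PS² - 2·TP·PS·cos(120°) = 225 + 25 + 75 = 325
  TS = 5·√13

Step 3: From EP = 10, ET = 15, PT = 15, by the inverse law of cosines:
  cos(∠PET) = (EP² + ET² - PT²) / (2·EP·ET)
  ∠PET = 70.53°

Step 4: From ET = 15, EW = 14, TW = 8, by the inverse law of cosines:
  cos(∠TEW) = (ET² + EW² - TW²) / (2·ET·EW)
  ∠TEW = 31.79°

Step 5: From WE = 14, WT = 8, ET = 15, by the inverse law of cosines:
  cos(∠EWT) = (WE² + WT² - ET²) / (2·WE·WT)
  ∠EWT = 81.01°

Step 6: From TE = 15, TP = 15, EP = 10, by the inverse law of cosines:
  cos(∠ETP) = (TE² + TP² - EP²) / (2·TE·TP)
  ∠ETP = 38.94°

Step 7: From TE = 15, TW = 8, EW = 14, by the inverse law of cosines:
  cos(∠ETW) = (TE² + TW² - EW²) / (2·TE·TW)
  ∠ETW = 67.2°

Step 8: From PE = 10, PT = 15, ET = 15, by the inverse law of cosines:
  cos(∠EPT) = (PE² + PT² - ET²) / (2·PE·PT)
  ∠EPT = 70.53°

Step 9: From WD = 2·√37, DX = 15, and ∠WDX = 150°, by the law of cosines:
  WX² = WD² + DX² - 2·WD·DX·cos(150°) = 148 + 225 + 316.1 = 689.1
  WX ≈ 26.25

Step 10: From WD = 2·√37, WT = 8, DT = 14, by the inverse law of cosines:
  cos(∠DWT) = (WD² + WT² - DT²) / (2·WD·WT)
  ∠DWT = 85.28°

Step 11: From TP = 15, TS = 5·√13, PS = 5, by the inverse law of cosines:
  cos(∠PTS) = (TP² + TS² - PS²) / (2·TP·TS)
  ∠PTS = 13.9°

Step 12: From DT = 14, DW = 2·√37, TW = 8, by the inverse law of cosines:
  cos(∠TDW) = (DT² + DW² - TW²) / (2·DT·DW)
  ∠TDW = 34.72°

Step 13: From SP = 5, ST = 5·√13, PT = 15, by the inverse law of cosines:
  cos(∠PST) = (SP² + ST² - PT²) / (2·SP·ST)
  ∠PST = 46.1°

Step 14: From WD = 2·√37, WX = 26.25, DX = 15, by the inverse law of cosines:
  cos(∠DWX) = (WD² + WX² - DX²) / (2·WD·WX)
  ∠DWX = 16.6°

Step 15: From XD = 15, XW = 26.25, DW = 2·√37, by the inverse law of cosines:
  cos(∠DXW) = (XD² + XW² - DW²) / (2·XD·XW)
  ∠DXW = 13.4°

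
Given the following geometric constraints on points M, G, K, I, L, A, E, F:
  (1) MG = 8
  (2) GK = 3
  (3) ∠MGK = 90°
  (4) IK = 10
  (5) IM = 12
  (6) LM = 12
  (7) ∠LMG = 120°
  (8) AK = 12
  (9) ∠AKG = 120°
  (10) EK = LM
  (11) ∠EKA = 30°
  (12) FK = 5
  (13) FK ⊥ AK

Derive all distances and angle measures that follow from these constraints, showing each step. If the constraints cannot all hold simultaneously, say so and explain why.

The constraints are consistent.

From the given relations:
  EK = LM = 12

Step 1: From MG = 8, GK = 3, and ∠MGK = 90°, by the law of cosines:
  MK² = MG² + GK² - 2·MG·GK·cos(90°) = 64 + 9 - 0 = 73
  MK = √73

Step 2: From GM = 8, ML = 12, and ∠GML = 120°, by the law of cosines:
  GL² = GM² + ML² - 2·GM·ML·cos(120°) = 64 + 144 + 96 = 304
  GL = 4·√19

Step 3: From GK = 3, KA = 12, and ∠GKA = 120°, by the law of cosines:
  GA² = GK² + KA² - 2·GK·KA·cos(120°) = 9 + 144 + 36 = 189
  GA = 3·√21

Step 4: From AK = 12, KE = 12, and ∠AKE = 30°, by the law of cosines:
  AE² = AK² + KE² - 2·AK·KE·cos(30°) = 144 + 144 - 249.4 = 38.58
  AE ≈ 6.21

Step 5: From AK = 12, KF = 5, and ∠AKF = 90°, by the law of cosines:
  AF² = AK² + KF² - 2·AK·KF·cos(90°) = 144 + 25 - 0 = 169
  AF = 13

Step 6: From MG = 8, MK = √73, GK = 3, by the inverse law of cosines:
  cos(∠GMK) = (MG² + MK² - GK²) / (2·MG·MK)
  ∠GMK = 20.56°

Step 7: From MI = 12, MK = √73, IK = 10, by the inverse law of cosines:
  cos(∠IMK) = (MI² + MK² - IK²) / (2·MI·MK)
  ∠IMK = 55.21°

Step 8: From GA = 3·√21, GK = 3, AK = 12, by the inverse law of cosines:
  cos(∠AGK) = (GA² + GK² - AK²) / (2·GA·GK)
  ∠AGK = 49.11°

Step 9: From GL = 4·√19, GM = 8, LM = 12, by the inverse law of cosines:
  cos(∠LGM) = (GL² + GM² - LM²) / (2·GL·GM)
  ∠LGM = 36.59°

Step 10: From KG = 3, KM = √73, GM = 8, by the inverse law of cosines:
  cos(∠GKM) = (KG² + KM² - GM²) / (2·KG·KM)
  ∠GKM = 69.44°

Step 11: From KI = 10, KM = √73, IM = 12, by the inverse law of cosines:
  cos(∠IKM) = (KI² + KM² - IM²) / (2·KI·KM)
  ∠IKM = 80.23°

Step 12: From IK = 10, IM = 12, KM = √73, by the inverse law of cosines:
  cos(∠KIM) = (IK² + IM² - KM²) / (2·IK·IM)
  ∠KIM = 44.56°

Step 13: From LG = 4·√19, LM = 12, GM = 8, by the inverse law of cosines:
  cos(∠GLM) = (LG² + LM² - GM²) / (2·LG·LM)
  ∠GLM = 23.41°

Step 14: From AE = 6.21, AK = 12, EK = 12, by the inverse law of cosines:
  cos(∠EAK) = (AE² + AK² - EK²) / (2·AE·AK)
  ∠EAK = 75°

Step 15: From AF = 13, AK = 12, FK = 5, by the inverse law of cosines:
  cos(∠FAK) = (AF² + AK² - FK²) / (2·AF·AK)
  ∠FAK = 22.62°

Step 16: From AG = 3·√21, AK = 12, GK = 3, by the inverse law of cosines:
  cos(∠GAK) = (AG² + AK² - GK²) / (2·AG·AK)
  ∠GAK = 10.89°

Step 17: From EA = 6.21, EK = 12, AK = 12, by the inverse law of cosines:
  cos(∠AEK) = (EA² + EK² - AK²) / (2·EA·EK)
  ∠AEK = 75°

Step 18: From FA = 13, FK = 5, AK = 12, by the inverse law of cosines:
  cos(∠AFK) = (FA² + FK² - AK²) / (2·FA·FK)
  ∠AFK = 67.38°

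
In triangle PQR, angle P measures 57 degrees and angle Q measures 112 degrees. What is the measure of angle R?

By the triangle angle sum property, the three interior angles of any triangle add up to 180°.
We know angle P = 57° and angle Q = 112°, so their sum is 169°.
Therefore angle R = 180° - 169° = 11°.

11 degrees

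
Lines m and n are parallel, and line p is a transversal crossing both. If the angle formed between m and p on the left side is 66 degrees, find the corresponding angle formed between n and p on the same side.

Corresponding angles formed by parallel lines and a transversal are equal.
The given angle is 66 degrees.
The corresponding angle = 66 degrees.

66 degrees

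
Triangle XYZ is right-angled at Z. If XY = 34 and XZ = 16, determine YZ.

By the Pythagorean theorem: YZ^2 = XY^2 - XZ^2
YZ^2 = 34^2 - 16^2 = 1156 - 256 = 900
YZ = sqrt(900) = 30

30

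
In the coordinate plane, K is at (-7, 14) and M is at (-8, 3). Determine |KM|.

d = sqrt((-1)^2 + (-11)^2) = sqrt(122)

sqrt(122)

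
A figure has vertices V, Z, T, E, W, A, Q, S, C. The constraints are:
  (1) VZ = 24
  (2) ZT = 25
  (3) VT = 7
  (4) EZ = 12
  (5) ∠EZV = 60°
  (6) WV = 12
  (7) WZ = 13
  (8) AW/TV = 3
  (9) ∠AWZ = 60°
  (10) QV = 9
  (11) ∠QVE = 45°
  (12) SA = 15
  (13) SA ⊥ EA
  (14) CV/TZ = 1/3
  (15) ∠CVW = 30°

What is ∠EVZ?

Step 1: By the law of cosines on triangle VZE: VE² = 24² + 12² − 2·24·12·cos(60°) = 432, so VE = 12·√3.
Step 2: By the inverse law of cosines on triangle EVZ: cos(∠EVZ) = ((12·√3)² + 24² − 12²) / (2·12·√3·24) = 864/997.66 = 0.866, so ∠EVZ = 30°.

Therefore, the measure of angle ∠EVZ = 30°.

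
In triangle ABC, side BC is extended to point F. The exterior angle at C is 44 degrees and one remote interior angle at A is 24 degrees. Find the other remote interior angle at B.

angle B = 44 - 24 = 20 degrees (exterior angle theorem).

20 degrees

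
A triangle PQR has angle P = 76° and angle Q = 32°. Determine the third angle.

angle R = 180 - 76 - 32 = 72 degrees.

72 degrees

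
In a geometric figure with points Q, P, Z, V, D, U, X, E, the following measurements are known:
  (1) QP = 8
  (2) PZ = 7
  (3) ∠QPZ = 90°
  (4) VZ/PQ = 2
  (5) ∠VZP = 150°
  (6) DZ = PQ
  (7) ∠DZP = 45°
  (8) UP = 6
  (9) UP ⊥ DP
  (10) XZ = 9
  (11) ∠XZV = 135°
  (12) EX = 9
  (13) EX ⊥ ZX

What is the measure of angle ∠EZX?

Step 1: By the law of cosines on triangle ZXE: ZE² = 9² + 9² − 2·9·9·cos(90°) = 162, so ZE = 9·√2.
Step 2: By the inverse law of cosines on triangle EZX: cos(∠EZX) = ((9·√2)² + 9² − 9²) / (2·9·√2·9) = 162/229.1 = 0.7071, so ∠EZX = 45°.

Therefore, the measure of angle ∠EZX = 45°.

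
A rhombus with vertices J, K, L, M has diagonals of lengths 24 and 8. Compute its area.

The diagonals of a rhombus divide it into four right triangles.
Each triangle has legs 24/ 2 = 12 and 8/2 = 4, so each has area (1/2)*12*4 = 24.
Four such triangles give total area = (d1 * d2) / 2 = 96.

96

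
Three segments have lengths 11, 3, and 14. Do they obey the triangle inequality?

No.
The triangle inequality is violated: 11 + 3 = 14 ≤ 14.
These lengths cannot form a triangle.

No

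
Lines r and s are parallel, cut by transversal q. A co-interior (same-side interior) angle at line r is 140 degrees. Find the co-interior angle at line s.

Co-interior angles (same-side interior) formed by parallel lines and a transversal are supplementary (sum to 180 degrees).
The given angle is 140 degrees.
The co-interior angle = 180 - 140 = 40 degrees.

40 degrees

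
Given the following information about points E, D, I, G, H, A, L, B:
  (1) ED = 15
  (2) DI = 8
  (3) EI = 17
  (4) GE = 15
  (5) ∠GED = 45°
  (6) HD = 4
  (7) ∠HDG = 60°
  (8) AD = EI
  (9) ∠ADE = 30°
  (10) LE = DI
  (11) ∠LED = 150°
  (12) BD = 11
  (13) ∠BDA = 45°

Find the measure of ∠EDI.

Step 1: By the inverse law of cosines on triangle EDI: cos(∠EDI) = (15² + 8² − 17²) / (2·15·8) = 0/240 = 0, so ∠EDI = 90°.

Therefore, the measure of angle ∠EDI = 90°.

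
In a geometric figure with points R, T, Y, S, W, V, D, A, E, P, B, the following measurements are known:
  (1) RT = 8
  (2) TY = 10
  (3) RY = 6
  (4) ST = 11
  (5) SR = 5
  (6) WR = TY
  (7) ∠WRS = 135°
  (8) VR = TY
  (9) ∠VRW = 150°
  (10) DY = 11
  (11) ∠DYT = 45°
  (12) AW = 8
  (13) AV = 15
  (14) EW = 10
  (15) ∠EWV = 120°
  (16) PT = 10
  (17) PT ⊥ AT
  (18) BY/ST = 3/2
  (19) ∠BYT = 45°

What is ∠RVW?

From the given relations: VR = TY = 10; WR = TY = 10.
Step 1: By the law of cosines on triangle VRW: VW² = 10² + 10² − 2·10·10·cos(150°) = 373.21, so VW ≈ 19.32.
Step 2: By the inverse law of cosines on triangle RVW: cos(∠RVW) = (10² + 19.32² − 10²) / (2·10·19.32) = 373.21/386.37 = 0.9659, so ∠RVW = 15°.

Therefore, the measure of angle ∠RVW = 15°.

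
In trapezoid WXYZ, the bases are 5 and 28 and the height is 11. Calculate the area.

A trapezoid's area equals the midsegment times the height.
The midsegment is (5 + 28) / 2 = 33/2.
Area = 33/2 * 11 = 363/2.

363/2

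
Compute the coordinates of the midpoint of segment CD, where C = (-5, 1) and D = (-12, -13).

M = ((x₁ + x₂)/2, (y₁ + y₂)/2)
= ((-5 + -12)/2, (1 + -13)/2)
= (-17/2, -12/2) = (-17/2, -6)

(-17/2, -6)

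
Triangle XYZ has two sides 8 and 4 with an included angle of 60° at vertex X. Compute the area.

When two sides and the included angle are known, the area formula is (1/2)ab sin(C).
The height from one side to the opposite vertex is 4 sin(60°) = 2*sqrt(3).
Area = (1/2) * 8 * 2*sqrt(3) = 8*sqrt(3).

8*sqrt(3)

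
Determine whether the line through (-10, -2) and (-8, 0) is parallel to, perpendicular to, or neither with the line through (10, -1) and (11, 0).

Slope of line 1: m1 = (0 - -2)/(-8 - -10) = 2/2 = 1
Slope of line 2: m2 = (0 - -1)/(11 - 10) = 1/1 = 1
m1 = m2, so the lines are parallel.

Parallel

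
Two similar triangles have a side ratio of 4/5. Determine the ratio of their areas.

The ratio of areas of similar triangles equals the square of the side ratio.
Side ratio = 4:5
Area ratio = (4/5)^2 = 16/25 = 16:25

16:25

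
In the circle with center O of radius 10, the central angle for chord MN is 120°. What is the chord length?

Drop a perpendicular from the center to the chord, bisecting both the chord and the central angle.
Each half-chord = r sin(θ/2) = 10 sin(60°).
The full chord = 2 × 10 × sin(60°) = 10*sqrt(3).

10*sqrt(3)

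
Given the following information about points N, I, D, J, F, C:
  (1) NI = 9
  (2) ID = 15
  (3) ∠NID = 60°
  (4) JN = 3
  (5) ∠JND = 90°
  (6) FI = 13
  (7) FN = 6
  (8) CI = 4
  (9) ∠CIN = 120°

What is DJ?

Step 1: By the law of cosines on triangle DIN: DN² = 15² + 9² − 2·15·9·cos(60°) = 171, so DN = 3·√19.
Step 2: By the law of cosines on triangle DNJ: DJ² = (3·√19)² + 3² − 2·3·√19·3·cos(90°) = 180, so DJ = 6·√5.

Therefore, the length of DJ = 6·√5.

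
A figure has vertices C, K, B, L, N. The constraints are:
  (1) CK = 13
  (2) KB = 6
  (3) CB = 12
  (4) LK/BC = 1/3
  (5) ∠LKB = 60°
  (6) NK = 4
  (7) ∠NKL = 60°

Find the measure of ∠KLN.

From the given relations: LK = 1/3·BC = 1/3·12 = 4.
Step 1: By the law of cosines on triangle LKN: LN² = 4² + 4² − 2·4·4·cos(60°) = 16, so LN = 4.
Step 2: By the inverse law of cosines on triangle KLN: cos(∠KLN) = (4² + 4² − 4²) / (2·4·4) = 16/32 = 0.5, so ∠KLN = 60°.

Therefore, the measure of angle ∠KLN = 60°.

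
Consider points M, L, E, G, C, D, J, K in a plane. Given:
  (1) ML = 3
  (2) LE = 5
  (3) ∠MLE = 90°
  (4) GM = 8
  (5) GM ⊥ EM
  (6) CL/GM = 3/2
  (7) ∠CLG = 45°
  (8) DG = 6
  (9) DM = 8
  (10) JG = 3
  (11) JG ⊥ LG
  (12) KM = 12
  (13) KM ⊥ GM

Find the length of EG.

Step 1: By the law of cosines on triangle ELM: EM² = 5² + 3² − 2·5·3·cos(90°) = 34, so EM = √34.
Step 2: By the law of cosines on triangle EMG: EG² = √34² + 8² − 2·√34·8·cos(90°) = 98, so EG = 7·√2.

Therefore, the length of EG = 7·√2.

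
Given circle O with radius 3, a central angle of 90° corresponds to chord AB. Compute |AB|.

Drop a perpendicular from the center to the chord, bisecting both the chord and the central angle.
Each half-chord = r sin(θ/2) = 3 sin(45°).
The full chord = 2 × 3 × sin(45°) = 3*sqrt(2).

3*sqrt(2)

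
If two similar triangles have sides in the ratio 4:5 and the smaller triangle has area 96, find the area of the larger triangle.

The ratio of areas of similar triangles = (side ratio)^2.
Side ratio = 4:5, so area ratio = 16:25.
Area of the larger triangle / Area of the smaller triangle = 25/16
Area of the larger triangle = 96 * 25/16 = 150

150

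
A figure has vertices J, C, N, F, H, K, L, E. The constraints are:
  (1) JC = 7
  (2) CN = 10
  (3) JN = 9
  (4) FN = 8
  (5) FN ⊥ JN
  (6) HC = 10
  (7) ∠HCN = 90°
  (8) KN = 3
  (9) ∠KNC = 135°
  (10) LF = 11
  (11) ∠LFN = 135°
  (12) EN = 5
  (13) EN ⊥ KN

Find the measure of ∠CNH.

Step 1: By the law of cosines on triangle NCH: NH² = 10² + 10² − 2·10·10·cos(90°) = 200, so NH = 10·√2.
Step 2: By the inverse law of cosines on triangle CNH: cos(∠CNH) = (10² + (10·√2)² − 10²) / (2·10·10·√2) = 200/282.84 = 0.7071, so ∠CNH = 45°.

Therefore, the measure of angle ∠CNH = 45°.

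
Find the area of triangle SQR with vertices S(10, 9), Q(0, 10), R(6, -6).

The Shoelace formula computes the area from vertex coordinates by summing cross products.
For vertices (10,9), (0,10), (6,-6):
Signed sum = 10*10 - 0*9 + 0*-6 - 6*10 + 6*9 - 10*-6
= 100 + -60 + 114 = 154
Area = (1/2)|154| = 77.

77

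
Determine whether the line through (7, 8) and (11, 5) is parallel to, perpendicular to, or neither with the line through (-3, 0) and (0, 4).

Slope of line 1: m1 = (5 - 8)/(11 - 7) = -3/4 = -3/4
Slope of line 2: m2 = (4 - 0)/(0 - -3) = 4/3 = 4/3
m1 * m2 = (-3/4) * (4/3) = -1 = -1, so the lines are perpendicular.

Perpendicular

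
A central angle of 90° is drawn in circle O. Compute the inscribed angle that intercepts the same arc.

Inscribed angle = 90° / 2 = 45° (inscribed angle theorem).

45°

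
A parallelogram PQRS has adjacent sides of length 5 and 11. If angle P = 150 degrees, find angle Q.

In a parallelogram, consecutive angles are supplementary (sum to 180°).
angle Q = 180 - angle P
angle Q = 180 - 150
angle Q = 30 degrees

30 degrees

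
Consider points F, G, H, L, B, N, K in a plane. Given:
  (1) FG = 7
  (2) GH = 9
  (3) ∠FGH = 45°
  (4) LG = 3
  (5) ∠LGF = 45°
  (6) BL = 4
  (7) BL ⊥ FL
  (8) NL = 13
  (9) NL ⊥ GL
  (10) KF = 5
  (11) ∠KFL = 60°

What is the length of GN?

Step 1: By the law of cosines on triangle GLN: GN² = 3² + 13² − 2·3·13·cos(90°) = 178, so GN = √178.

Therefore, the length of GN = √178.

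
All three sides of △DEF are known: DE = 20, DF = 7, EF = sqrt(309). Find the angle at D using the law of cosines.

cos(D) = (20² + 7² - (sqrt(309))²) / (2 × 20 × 7) = 1/2, so D = arccos(1/2) = 60°.

60°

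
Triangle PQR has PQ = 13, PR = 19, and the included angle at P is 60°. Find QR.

Law of cosines: QR^2 = 13^2 + 19^2 - 2(13)(19)cos(60°) = 283, so QR = sqrt(283).

sqrt(283)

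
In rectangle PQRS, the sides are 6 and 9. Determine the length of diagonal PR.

A rectangle's diagonal splits it into two right triangles, with the diagonal as the hypotenuse.
By the Pythagorean theorem, d^2 = 6^2 + 9^2 = 117.
Therefore d = sqrt(117) = 3*sqrt(13).

3*sqrt(13)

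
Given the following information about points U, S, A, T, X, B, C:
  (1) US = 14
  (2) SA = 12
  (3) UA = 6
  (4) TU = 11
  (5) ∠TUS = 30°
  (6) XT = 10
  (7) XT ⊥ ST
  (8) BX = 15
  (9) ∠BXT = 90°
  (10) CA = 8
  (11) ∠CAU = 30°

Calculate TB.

Step 1: By the law of cosines on triangle TXB: TB² = 10² + 15² − 2·10·15·cos(90°) = 325, so TB = 5·√13.

Therefore, the length of TB = 5·√13.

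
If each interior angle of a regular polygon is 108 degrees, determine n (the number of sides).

Exterior angle = 180 - 108 = 72. n = 360 / 72 = 5.

5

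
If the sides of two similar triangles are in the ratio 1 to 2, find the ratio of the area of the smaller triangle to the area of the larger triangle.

Area ratio = (side ratio)^2 = (1/2)^2 = 1:4.

1:4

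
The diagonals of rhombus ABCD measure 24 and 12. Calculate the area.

The diagonals of a rhombus divide it into four right triangles.
Each triangle has legs 24/ 2 = 12 and 12/2 = 6, so each has area (1/2)*12*6 = 36.
Four such triangles give total area = (d1 * d2) / 2 = 144.

144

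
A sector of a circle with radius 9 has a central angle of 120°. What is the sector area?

The full circle has area πr² = π(9)² = 81*pi.
The sector covers 120° out of 360°, a fraction of 1/3.
Sector area = 81*pi × 1/3 = 27*pi.

27*pi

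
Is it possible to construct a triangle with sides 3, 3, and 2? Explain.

For three segments to close into a triangle, no single side can be as long as the other two combined.
The longest side is 3, and 2 + 3 = 5 > 3.
A triangle can be formed.

Yes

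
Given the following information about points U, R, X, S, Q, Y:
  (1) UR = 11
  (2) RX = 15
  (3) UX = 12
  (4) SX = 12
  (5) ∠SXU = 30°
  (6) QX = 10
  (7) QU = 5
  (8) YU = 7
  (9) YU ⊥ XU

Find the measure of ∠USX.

Step 1: By the law of cosines on triangle SXU: SU² = 12² + 12² − 2·12·12·cos(30°) = 38.58, so SU ≈ 6.21.
Step 2: By the inverse law of cosines on triangle USX: cos(∠USX) = (6.21² + 12² − 12²) / (2·6.21·12) = 38.58/149.08 = 0.2588, so ∠USX = 75°.

Therefore, the measure of angle ∠USX = 75°.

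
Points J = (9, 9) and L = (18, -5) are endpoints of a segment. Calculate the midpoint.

M = ((x₁ + x₂)/2, (y₁ + y₂)/2)
= ((9 + 18)/2, (9 + -5)/2)
= (27/2, 4/2) = (27/2, 2)

(27/2, 2)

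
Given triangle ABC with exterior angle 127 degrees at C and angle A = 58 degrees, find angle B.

The exterior angle theorem states that an exterior angle equals the sum of the two non-adjacent interior angles.
So 127 = 58 + angle B, which gives angle B = 127 - 58 = 69 degrees.

69 degrees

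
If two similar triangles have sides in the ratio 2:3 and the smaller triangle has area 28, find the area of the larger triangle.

For similar figures, the area ratio equals the square of the side ratio.
Side ratio (the smaller triangle to the larger triangle) = 2:3, so area ratio = 2^2:3^2 = 4:9.
If the area of the smaller triangle is 28, then the area of the larger triangle = 28 * (9/4) = 63.

63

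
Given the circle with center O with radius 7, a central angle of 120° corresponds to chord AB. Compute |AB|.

Chord length = 2r sin(θ/2)
= 2 × 7 × sin(120°/2)
= 2 × 7 × sin(60°)
= 7*sqrt(3)

7*sqrt(3)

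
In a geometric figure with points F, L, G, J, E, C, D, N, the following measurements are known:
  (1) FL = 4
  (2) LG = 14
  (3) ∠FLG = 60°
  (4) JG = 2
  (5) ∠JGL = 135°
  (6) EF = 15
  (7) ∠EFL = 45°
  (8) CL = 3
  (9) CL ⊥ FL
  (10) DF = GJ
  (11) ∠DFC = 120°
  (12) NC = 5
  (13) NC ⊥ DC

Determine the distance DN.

From the given relations: DF = GJ = 2.
Step 1: By the law of cosines on triangle FLC: FC² = 4² + 3² − 2·4·3·cos(90°) = 25, so FC = 5.
Step 2: By the law of cosines on triangle CFD: CD² = 5² + 2² − 2·5·2·cos(120°) = 39, so CD = √39.
Step 3: By the law of cosines on triangle DCN: DN² = √39² + 5² − 2·√39·5·cos(90°) = 64, so DN = 8.

Therefore, the length of DN = 8.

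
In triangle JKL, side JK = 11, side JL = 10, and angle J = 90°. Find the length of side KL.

The included angle is 90°, so the triangle is right-angled at J. The opposite side KL is the hypotenuse.
By the Pythagorean theorem: KL = sqrt(11^2 + 10^2) = sqrt(221) = sqrt(221).

sqrt(221)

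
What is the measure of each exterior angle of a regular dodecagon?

Each exterior angle of a regular n-gon is 360 / n.
For n = 12: 360 / 12 = 30 degrees.

30 degrees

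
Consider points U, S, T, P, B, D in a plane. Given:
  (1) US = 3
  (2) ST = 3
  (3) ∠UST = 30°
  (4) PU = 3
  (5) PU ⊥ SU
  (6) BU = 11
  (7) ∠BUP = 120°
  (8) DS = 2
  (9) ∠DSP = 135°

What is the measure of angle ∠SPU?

Step 1: By the law of cosines on triangle PUS: PS² = 3² + 3² − 2·3·3·cos(90°) = 18, so PS = 3·√2.
Step 2: By the inverse law of cosines on triangle SPU: cos(∠SPU) = ((3·√2)² + 3² − 3²) / (2·3·√2·3) = 18/25.46 = 0.7071, so ∠SPU = 45°.

Therefore, the measure of angle ∠SPU = 45°.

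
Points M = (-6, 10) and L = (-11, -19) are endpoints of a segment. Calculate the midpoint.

The midpoint is the point halfway along the segment.
Move half the horizontal distance: -6 + (-11 - -6)/2 = -6 + -5/2 = -17/2
Move half the vertical distance: 10 + (-19 - 10)/2 = 10 + -29/2 = -9/2
Midpoint = (-17/2, -9/2)

(-17/2, -9/2)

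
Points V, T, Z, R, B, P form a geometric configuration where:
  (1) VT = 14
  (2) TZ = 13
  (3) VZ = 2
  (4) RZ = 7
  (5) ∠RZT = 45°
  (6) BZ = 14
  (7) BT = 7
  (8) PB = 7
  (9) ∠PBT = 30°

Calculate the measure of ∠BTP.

Step 1: By the law of cosines on triangle TBP: TP² = 7² + 7² − 2·7·7·cos(30°) = 13.13, so TP ≈ 3.62.
Step 2: By the inverse law of cosines on triangle BTP: cos(∠BTP) = (7² + 3.62² − 7²) / (2·7·3.62) = 13.13/50.73 = 0.2588, so ∠BTP = 75°.

Therefore, the measure of angle ∠BTP = 75°.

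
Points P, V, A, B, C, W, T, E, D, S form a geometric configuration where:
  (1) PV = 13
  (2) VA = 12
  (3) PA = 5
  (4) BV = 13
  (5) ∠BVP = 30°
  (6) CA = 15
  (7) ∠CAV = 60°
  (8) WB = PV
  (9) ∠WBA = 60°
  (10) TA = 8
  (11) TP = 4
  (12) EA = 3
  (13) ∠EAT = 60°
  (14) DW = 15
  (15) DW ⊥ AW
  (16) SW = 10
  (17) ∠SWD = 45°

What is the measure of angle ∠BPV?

Step 1: By the law of cosines on triangle PVB: PB² = 13² + 13² − 2·13·13·cos(30°) = 45.28, so PB ≈ 6.73.
Step 2: By the inverse law of cosines on triangle BPV: cos(∠BPV) = (6.73² + 13² − 13²) / (2·6.73·13) = 45.28/174.96 = 0.2588, so ∠BPV = 75°.

Therefore, the measure of angle ∠BPV = 75°.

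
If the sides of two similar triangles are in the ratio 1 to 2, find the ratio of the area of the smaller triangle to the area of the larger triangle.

The ratio of areas of similar triangles equals the square of the side ratio.
Side ratio = 1:2
Area ratio = (1/2)^2 = 1/4 = 1:4

1:4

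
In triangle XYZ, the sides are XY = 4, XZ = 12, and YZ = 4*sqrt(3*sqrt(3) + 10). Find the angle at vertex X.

cos(X) = (4² + 12² - (4*sqrt(3*sqrt(3) + 10))²) / (2 × 4 × 12) = -sqrt(3)/2, so X = arccos(-sqrt(3)/2) = 150°.

150°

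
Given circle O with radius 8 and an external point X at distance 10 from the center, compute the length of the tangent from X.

Let T be the point of tangency. Then OT ⊥ XT (radius ⊥ tangent).
In right triangle OTX: OX² = OT² + XT²
10² = 8² + XT²
XT² = 36, XT = 6

6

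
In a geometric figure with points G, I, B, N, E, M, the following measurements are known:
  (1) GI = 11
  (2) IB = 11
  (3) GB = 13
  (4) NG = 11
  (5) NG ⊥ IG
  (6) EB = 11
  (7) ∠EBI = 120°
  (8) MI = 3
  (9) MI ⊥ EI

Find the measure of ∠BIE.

Step 1: By the law of cosines on triangle IBE: IE² = 11² + 11² − 2·11·11·cos(120°) = 363, so IE = 11·√3.
Step 2: By the inverse law of cosines on triangle BIE: cos(∠BIE) = (11² + (11·√3)² − 11²) / (2·11·11·√3) = 363/419.16 = 0.866, so ∠BIE = 30°.

Therefore, the measure of angle ∠BIE = 30°.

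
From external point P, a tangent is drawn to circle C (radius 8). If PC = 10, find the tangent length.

The tangent, radius, and line from the external point to the center form a right triangle.
The right angle is where the tangent meets the radius.
By the Pythagorean theorem: tangent² + 8² = 10²
tangent² = 100 - 64 = 36
tangent = 6

6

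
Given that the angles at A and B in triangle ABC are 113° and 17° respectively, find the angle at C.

By the triangle angle sum property, the three interior angles of any triangle add up to 180°.
We know angle A = 113° and angle B = 17°, so their sum is 130°.
Therefore angle C = 180° - 130° = 50°.

50 degrees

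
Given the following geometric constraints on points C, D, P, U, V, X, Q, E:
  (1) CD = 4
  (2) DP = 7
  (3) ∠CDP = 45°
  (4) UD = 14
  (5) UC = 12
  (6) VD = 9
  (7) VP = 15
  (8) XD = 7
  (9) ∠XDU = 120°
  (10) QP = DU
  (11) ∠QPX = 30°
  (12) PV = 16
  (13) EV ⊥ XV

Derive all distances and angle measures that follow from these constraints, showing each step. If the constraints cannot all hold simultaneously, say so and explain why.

These constraints are not satisfiable: (7) VP = 15 and (12) PV = 16 assign two different lengths to the same segment. No planar figure meets all of them, so nothing further can be derived.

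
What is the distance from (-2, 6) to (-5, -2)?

d = sqrt((-3)^2 + (-8)^2) = sqrt(73)

sqrt(73)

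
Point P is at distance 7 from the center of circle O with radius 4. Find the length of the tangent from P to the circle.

Let T be the point of tangency. Then OT ⊥ PT (radius ⊥ tangent).
In right triangle OTP: OP² = OT² + PT²
7² = 4² + PT²
PT² = 33, PT = sqrt(33)

sqrt(33)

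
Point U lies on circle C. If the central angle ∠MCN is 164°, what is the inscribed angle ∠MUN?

By the inscribed angle theorem, the inscribed angle is half the central angle.
Inscribed angle = 164° / 2 = 82°

82°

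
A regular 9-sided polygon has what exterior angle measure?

Each exterior angle of a regular n-gon is 360 / n.
For n = 9: 360 / 9 = 40 degrees.

40 degrees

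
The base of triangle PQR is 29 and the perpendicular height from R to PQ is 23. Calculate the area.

Area = (1/2) * base * height
Area = (1/2) * 29 * 23
Area = 667/2

667/2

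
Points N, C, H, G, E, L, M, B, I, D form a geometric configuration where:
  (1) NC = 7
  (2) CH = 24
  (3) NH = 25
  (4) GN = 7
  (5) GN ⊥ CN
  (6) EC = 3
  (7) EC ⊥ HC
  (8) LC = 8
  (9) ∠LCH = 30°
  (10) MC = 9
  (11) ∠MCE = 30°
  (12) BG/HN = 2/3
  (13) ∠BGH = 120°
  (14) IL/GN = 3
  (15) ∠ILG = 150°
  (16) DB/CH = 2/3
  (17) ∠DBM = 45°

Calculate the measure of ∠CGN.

Step 1: By the law of cosines on triangle GNC: GC² = 7² + 7² − 2·7·7·cos(90°) = 98, so GC = 7·√2.
Step 2: By the inverse law of cosines on triangle CGN: cos(∠CGN) = ((7·√2)² + 7² − 7²) / (2·7·√2·7) = 98/138.59 = 0.7071, so ∠CGN = 45°.

Therefore, the measure of angle ∠CGN = 45°.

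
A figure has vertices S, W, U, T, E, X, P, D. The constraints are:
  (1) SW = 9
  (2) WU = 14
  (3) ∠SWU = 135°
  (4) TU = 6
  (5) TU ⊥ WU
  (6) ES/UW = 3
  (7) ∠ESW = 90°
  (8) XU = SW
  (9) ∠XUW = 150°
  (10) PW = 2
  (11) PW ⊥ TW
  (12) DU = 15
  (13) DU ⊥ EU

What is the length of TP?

Step 1: By the law of cosines on triangle TUW: TW² = 6² + 14² − 2·6·14·cos(90°) = 232, so TW = 2·√58.
Step 2: By the law of cosines on triangle TWP: TP² = (2·√58)² + 2² − 2·2·√58·2·cos(90°) = 236, so TP = 2·√59.

Therefore, the length of TP = 2·√59.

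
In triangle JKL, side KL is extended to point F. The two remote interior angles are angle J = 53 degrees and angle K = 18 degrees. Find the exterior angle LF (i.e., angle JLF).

By the exterior angle theorem, an exterior angle of a triangle equals the sum of the two remote interior angles.
Exterior angle = angle J + angle K
Exterior angle = 53 + 18 = 71 degrees

71 degrees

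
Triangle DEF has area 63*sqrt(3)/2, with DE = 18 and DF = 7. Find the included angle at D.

sin(C) = 2 * 63*sqrt(3)/2 / (18 * 7) = sqrt(3)/2, so C = arcsin(sqrt(3)/2) = 60°.
Since sin(180° - C) = sin(C), the obtuse angle 120° gives the same area, so C = 60° or C = 120°.

60° or 120°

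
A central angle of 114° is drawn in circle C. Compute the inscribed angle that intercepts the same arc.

By the inscribed angle theorem, the inscribed angle is half the central angle.
Inscribed angle = 114° / 2 = 57°

57°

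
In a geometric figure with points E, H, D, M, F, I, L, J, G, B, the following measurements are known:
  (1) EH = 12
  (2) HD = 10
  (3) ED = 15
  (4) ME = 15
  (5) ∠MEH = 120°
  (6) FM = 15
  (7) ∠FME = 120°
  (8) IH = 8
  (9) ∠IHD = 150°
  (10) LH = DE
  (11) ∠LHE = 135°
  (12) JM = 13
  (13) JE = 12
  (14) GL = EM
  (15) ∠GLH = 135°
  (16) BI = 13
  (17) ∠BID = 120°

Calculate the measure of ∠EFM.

Step 1: By the law of cosines on triangle FME: FE² = 15² + 15² − 2·15·15·cos(120°) = 675, so FE = 15·√3.
Step 2: By the inverse law of cosines on triangle EFM: cos(∠EFM) = ((15·√3)² + 15² − 15²) / (2·15·√3·15) = 675/779.42 = 0.866, so ∠EFM = 30°.

Therefore, the measure of angle ∠EFM = 30°.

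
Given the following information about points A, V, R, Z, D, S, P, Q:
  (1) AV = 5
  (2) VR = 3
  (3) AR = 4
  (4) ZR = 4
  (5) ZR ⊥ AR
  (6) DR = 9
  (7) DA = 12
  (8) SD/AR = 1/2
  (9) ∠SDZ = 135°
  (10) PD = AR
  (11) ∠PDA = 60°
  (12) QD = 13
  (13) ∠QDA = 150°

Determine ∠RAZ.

Step 1: By the law of cosines on triangle ARZ: AZ² = 4² + 4² − 2·4·4·cos(90°) = 32, so AZ = 4·√2.
Step 2: By the inverse law of cosines on triangle RAZ: cos(∠RAZ) = (4² + (4·√2)² − 4²) / (2·4·4·√2) = 32/45.25 = 0.7071, so ∠RAZ = 45°.

Therefore, the measure of angle ∠RAZ = 45°.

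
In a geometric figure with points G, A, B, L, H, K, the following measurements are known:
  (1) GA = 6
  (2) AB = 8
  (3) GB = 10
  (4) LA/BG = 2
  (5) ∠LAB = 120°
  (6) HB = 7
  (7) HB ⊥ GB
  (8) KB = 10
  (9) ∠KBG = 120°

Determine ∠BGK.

Step 1: By the law of cosines on triangle GBK: GK² = 10² + 10² − 2·10·10·cos(120°) = 300, so GK = 10·√3.
Step 2: By the inverse law of cosines on triangle BGK: cos(∠BGK) = (10² + (10·√3)² − 10²) / (2·10·10·√3) = 300/346.41 = 0.866, so ∠BGK = 30°.

Therefore, the measure of angle ∠BGK = 30°.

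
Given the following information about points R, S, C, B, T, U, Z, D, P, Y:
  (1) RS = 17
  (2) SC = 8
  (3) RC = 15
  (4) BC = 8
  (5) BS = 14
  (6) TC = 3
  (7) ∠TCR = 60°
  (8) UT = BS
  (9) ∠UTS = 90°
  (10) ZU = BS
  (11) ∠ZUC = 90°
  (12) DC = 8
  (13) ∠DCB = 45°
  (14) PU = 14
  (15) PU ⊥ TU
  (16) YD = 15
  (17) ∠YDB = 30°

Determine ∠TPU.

From the given relations: UT = BS = 14.
Step 1: By the law of cosines on triangle PUT: PT² = 14² + 14² − 2·14·14·cos(90°) = 392, so PT = 14·√2.
Step 2: By the inverse law of cosines on triangle TPU: cos(∠TPU) = ((14·√2)² + 14² − 14²) / (2·14·√2·14) = 392/554.37 = 0.7071, so ∠TPU = 45°.

Therefore, the measure of angle ∠TPU = 45°.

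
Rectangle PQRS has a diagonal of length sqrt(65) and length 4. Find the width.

b = sqrt(d^2 - a^2) = sqrt(65 - 16) = sqrt(49) = 7

7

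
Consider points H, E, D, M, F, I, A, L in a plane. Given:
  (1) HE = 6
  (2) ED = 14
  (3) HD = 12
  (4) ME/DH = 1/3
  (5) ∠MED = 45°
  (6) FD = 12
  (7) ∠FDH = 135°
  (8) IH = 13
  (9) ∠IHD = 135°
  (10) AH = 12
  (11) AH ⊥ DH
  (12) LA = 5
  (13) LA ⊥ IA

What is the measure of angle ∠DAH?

Step 1: By the law of cosines on triangle AHD: AD² = 12² + 12² − 2·12·12·cos(90°) = 288, so AD = 12·√2.
Step 2: By the inverse law of cosines on triangle DAH: cos(∠DAH) = ((12·√2)² + 12² − 12²) / (2·12·√2·12) = 288/407.29 = 0.7071, so ∠DAH = 45°.

Therefore, the measure of angle ∠DAH = 45°.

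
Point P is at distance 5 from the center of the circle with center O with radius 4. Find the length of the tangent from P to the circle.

tangent = √(d² - r²) = √(5² - 4²) = √(25 - 16) = √9 = 3

3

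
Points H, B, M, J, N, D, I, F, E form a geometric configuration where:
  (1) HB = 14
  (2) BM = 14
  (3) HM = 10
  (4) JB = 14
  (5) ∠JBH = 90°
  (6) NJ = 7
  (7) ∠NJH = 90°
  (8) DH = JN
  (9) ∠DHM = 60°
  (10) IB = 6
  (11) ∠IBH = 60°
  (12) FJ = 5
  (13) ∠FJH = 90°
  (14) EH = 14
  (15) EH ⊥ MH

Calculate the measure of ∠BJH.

Step 1: By the law of cosines on triangle JBH: JH² = 14² + 14² − 2·14·14·cos(90°) = 392, so JH = 14·√2.
Step 2: By the inverse law of cosines on triangle BJH: cos(∠BJH) = (14² + (14·√2)² − 14²) / (2·14·14·√2) = 392/554.37 = 0.7071, so ∠BJH = 45°.

Therefore, the measure of angle ∠BJH = 45°.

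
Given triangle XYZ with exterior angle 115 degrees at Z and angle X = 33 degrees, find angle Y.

By the exterior angle theorem: exterior angle = sum of remote interior angles.
115 = 33 + angle Y
angle Y = 115 - 33 = 82 degrees

82 degrees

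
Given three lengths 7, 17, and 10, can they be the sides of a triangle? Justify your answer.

The longest side is 17. The other two sides sum to 7 + 10 = 17.
Since 17 ≤ 17, the two shorter sides cannot reach around to close the triangle.

No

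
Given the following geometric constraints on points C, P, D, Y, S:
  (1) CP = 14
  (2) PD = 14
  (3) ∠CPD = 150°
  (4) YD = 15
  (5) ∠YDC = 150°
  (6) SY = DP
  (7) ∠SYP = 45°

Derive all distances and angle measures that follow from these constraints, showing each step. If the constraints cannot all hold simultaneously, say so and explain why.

The constraints are consistent.

From the given relations:
  SY = DP = 14

Step 1: From CP = 14, PD = 14, and ∠CPD = 150°, by the law of cosines:
  CD² = CP² + PD² - 2·CP·PD·cos(150°) = 196 + 196 + 339.5 = 731.5
  CD ≈ 27.05

Step 2: From CD = 27.05, DY = 15, and ∠CDY = 150°, by the law of cosines:
  CY² = CD² + DY² - 2·CD·DY·cos(150°) = 731.5 + 225 + 702.7 = 1659
  CY ≈ 40.73

Step 3: From CD = 27.05, CP = 14, DP = 14, by the inverse law of cosines:
  cos(∠DCP) = (CD² + CP² - DP²) / (2·CD·CP)
  ∠DCP = 15°

Step 4: From DC = 27.05, DP = 14, CP = 14, by the inverse law of cosines:
  cos(∠CDP) = (DC² + DP² - CP²) / (2·DC·DP)
  ∠CDP = 15°

Step 5: From CD = 27.05, CY = 40.73, DY = 15, by the inverse law of cosines:
  cos(∠DCY) = (CD² + CY² - DY²) / (2·CD·CY)
  ∠DCY = 10.61°

Step 6: From YC = 40.73, YD = 15, CD = 27.05, by the inverse law of cosines:
  cos(∠CYD) = (YC² + YD² - CD²) / (2·YC·YD)
  ∠CYD = 19.39°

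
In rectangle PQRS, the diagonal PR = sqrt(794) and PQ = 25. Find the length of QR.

The diagonal of a rectangle forms a right triangle with the two sides.
Rearranging the Pythagorean theorem: missing side = sqrt(d^2 - known^2).
= sqrt(794 - 625) = sqrt(169) = 13.

13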